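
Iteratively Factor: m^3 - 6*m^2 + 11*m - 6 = (m - 1)*(m^2 - 5*m + 6) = (m - 3)*(m - 1)*(m - 2)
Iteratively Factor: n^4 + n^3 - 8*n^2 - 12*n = (n)*(n^3 + n^2 - 8*n - 12) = n*(n - 3)*(n^2 + 4*n + 4) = n*(n - 3)*(n + 2)*(n + 2)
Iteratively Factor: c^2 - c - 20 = (c - 5)*(c + 4)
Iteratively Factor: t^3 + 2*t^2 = (t)*(t^2 + 2*t) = t*(t + 2)*(t)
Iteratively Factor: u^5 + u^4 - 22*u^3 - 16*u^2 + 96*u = (u - 2)*(u^4 + 3*u^3 - 16*u^2 - 48*u) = (u - 4)*(u - 2)*(u^3 + 7*u^2 + 12*u) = (u - 4)*(u - 2)*(u + 3)*(u^2 + 4*u) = u*(u - 4)*(u - 2)*(u + 3)*(u + 4)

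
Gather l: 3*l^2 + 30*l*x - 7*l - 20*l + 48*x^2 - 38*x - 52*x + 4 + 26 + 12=3*l^2 + l*(30*x - 27) + 48*x^2 - 90*x + 42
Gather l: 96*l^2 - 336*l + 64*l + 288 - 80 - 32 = 96*l^2 - 272*l + 176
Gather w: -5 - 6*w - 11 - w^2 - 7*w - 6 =-w^2 - 13*w - 22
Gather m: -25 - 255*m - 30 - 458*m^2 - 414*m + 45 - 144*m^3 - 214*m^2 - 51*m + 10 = -144*m^3 - 672*m^2 - 720*m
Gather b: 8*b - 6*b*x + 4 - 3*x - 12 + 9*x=b*(8 - 6*x) + 6*x - 8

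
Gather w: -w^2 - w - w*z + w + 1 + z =-w^2 - w*z + z + 1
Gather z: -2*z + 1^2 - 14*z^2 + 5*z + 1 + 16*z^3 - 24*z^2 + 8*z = 16*z^3 - 38*z^2 + 11*z + 2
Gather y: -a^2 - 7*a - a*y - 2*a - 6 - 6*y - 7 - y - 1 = -a^2 - 9*a + y*(-a - 7) - 14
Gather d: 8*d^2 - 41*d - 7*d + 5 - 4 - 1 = 8*d^2 - 48*d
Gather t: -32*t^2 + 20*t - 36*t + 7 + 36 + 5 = -32*t^2 - 16*t + 48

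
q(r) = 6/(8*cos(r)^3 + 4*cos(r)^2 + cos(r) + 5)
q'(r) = 6*(24*sin(r)*cos(r)^2 + 8*sin(r)*cos(r) + sin(r))/(8*cos(r)^3 + 4*cos(r)^2 + cos(r) + 5)^2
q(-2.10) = 1.34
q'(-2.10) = -0.79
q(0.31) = 0.36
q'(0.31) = 0.20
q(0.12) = 0.34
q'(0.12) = 0.07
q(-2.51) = 2.31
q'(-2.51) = -5.36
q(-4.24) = 1.30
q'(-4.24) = 0.58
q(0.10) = 0.34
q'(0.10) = 0.06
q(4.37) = 1.25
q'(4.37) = -0.25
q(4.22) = 1.31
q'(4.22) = -0.65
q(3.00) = 35.69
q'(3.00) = 497.28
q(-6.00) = 0.36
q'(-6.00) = 0.18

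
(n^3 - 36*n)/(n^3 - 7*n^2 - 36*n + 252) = n/(n - 7)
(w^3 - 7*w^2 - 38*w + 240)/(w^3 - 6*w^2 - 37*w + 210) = (w - 8)/(w - 7)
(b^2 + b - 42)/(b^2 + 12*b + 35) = (b - 6)/(b + 5)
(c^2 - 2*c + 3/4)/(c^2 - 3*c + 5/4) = (2*c - 3)/(2*c - 5)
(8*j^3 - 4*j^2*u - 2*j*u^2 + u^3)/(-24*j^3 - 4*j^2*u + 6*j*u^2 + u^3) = (-2*j + u)/(6*j + u)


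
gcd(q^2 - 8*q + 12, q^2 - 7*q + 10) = q - 2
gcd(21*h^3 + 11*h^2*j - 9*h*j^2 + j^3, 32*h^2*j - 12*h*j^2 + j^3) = 1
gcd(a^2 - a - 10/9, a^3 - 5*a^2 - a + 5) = 1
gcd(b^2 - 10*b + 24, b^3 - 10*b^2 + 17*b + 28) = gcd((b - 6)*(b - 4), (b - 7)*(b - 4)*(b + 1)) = b - 4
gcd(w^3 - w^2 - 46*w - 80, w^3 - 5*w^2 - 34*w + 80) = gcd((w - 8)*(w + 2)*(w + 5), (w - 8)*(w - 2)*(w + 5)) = w^2 - 3*w - 40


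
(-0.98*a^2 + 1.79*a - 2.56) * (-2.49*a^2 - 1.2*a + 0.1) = 2.4402*a^4 - 3.2811*a^3 + 4.1284*a^2 + 3.251*a - 0.256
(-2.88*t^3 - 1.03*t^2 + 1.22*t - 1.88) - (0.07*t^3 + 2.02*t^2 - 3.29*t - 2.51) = -2.95*t^3 - 3.05*t^2 + 4.51*t + 0.63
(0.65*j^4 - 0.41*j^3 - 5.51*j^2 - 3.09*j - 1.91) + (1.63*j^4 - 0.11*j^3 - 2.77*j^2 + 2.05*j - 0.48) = 2.28*j^4 - 0.52*j^3 - 8.28*j^2 - 1.04*j - 2.39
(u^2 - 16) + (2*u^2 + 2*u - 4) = 3*u^2 + 2*u - 20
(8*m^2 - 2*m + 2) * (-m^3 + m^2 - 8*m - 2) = -8*m^5 + 10*m^4 - 68*m^3 + 2*m^2 - 12*m - 4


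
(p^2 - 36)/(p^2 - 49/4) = 4*(p^2 - 36)/(4*p^2 - 49)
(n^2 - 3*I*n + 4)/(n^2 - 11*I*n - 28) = (n + I)/(n - 7*I)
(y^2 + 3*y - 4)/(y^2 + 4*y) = (y - 1)/y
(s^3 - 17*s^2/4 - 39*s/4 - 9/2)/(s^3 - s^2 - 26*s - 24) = (s + 3/4)/(s + 4)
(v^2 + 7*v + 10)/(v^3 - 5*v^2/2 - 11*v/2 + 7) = 2*(v + 5)/(2*v^2 - 9*v + 7)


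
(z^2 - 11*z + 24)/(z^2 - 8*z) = (z - 3)/z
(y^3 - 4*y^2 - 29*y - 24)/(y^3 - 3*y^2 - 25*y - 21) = (y - 8)/(y - 7)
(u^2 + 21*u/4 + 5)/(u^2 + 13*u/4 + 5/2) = (u + 4)/(u + 2)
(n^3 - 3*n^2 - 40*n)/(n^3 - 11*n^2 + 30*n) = (n^2 - 3*n - 40)/(n^2 - 11*n + 30)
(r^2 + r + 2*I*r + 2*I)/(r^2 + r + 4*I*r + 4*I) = (r + 2*I)/(r + 4*I)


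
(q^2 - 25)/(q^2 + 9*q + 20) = (q - 5)/(q + 4)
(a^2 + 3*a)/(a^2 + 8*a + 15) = a/(a + 5)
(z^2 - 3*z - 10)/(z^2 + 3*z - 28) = (z^2 - 3*z - 10)/(z^2 + 3*z - 28)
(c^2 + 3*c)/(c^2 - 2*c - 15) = c/(c - 5)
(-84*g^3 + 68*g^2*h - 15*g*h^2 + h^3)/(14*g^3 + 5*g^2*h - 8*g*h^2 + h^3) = (-6*g + h)/(g + h)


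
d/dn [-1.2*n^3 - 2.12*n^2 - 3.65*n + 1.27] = -3.6*n^2 - 4.24*n - 3.65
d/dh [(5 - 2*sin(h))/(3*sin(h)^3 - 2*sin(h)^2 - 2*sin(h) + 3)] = (12*sin(h)^3 - 49*sin(h)^2 + 20*sin(h) + 4)*cos(h)/((sin(h) + 1)^2*(3*sin(h)^2 - 5*sin(h) + 3)^2)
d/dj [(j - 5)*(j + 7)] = 2*j + 2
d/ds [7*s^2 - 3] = 14*s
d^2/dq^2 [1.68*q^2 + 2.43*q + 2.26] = 3.36000000000000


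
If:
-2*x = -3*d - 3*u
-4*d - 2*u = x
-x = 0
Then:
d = 0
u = 0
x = 0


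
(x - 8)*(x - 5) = x^2 - 13*x + 40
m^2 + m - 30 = (m - 5)*(m + 6)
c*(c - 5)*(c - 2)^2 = c^4 - 9*c^3 + 24*c^2 - 20*c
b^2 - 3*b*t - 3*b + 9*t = (b - 3)*(b - 3*t)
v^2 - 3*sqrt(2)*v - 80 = (v - 8*sqrt(2))*(v + 5*sqrt(2))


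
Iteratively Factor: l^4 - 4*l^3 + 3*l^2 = (l)*(l^3 - 4*l^2 + 3*l) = l*(l - 1)*(l^2 - 3*l) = l*(l - 3)*(l - 1)*(l)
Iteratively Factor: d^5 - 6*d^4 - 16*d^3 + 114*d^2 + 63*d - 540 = (d + 3)*(d^4 - 9*d^3 + 11*d^2 + 81*d - 180) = (d - 4)*(d + 3)*(d^3 - 5*d^2 - 9*d + 45) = (d - 4)*(d - 3)*(d + 3)*(d^2 - 2*d - 15) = (d - 4)*(d - 3)*(d + 3)^2*(d - 5)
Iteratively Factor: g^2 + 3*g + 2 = (g + 2)*(g + 1)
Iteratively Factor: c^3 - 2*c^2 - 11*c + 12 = (c - 1)*(c^2 - c - 12) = (c - 1)*(c + 3)*(c - 4)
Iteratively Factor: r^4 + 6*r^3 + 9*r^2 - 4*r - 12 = (r + 3)*(r^3 + 3*r^2 - 4) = (r + 2)*(r + 3)*(r^2 + r - 2) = (r + 2)^2*(r + 3)*(r - 1)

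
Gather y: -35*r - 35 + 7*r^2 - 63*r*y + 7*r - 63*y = 7*r^2 - 28*r + y*(-63*r - 63) - 35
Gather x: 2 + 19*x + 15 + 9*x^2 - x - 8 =9*x^2 + 18*x + 9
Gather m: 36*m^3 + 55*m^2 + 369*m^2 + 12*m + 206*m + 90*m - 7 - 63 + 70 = 36*m^3 + 424*m^2 + 308*m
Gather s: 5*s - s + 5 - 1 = 4*s + 4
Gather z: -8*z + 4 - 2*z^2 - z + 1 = -2*z^2 - 9*z + 5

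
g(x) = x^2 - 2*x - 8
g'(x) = 2*x - 2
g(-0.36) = -7.15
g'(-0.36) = -2.72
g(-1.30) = -3.71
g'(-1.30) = -4.60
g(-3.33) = 9.75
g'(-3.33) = -8.66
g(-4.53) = 21.58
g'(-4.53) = -11.06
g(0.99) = -9.00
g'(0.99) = -0.02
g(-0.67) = -6.21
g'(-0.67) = -3.34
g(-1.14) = -4.42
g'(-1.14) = -4.28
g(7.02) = 27.24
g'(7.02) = 12.04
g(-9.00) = 91.00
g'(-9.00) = -20.00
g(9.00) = 55.00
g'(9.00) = 16.00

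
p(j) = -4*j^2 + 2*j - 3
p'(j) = 2 - 8*j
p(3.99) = -58.70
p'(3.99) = -29.92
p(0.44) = -2.89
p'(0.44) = -1.52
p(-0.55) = -5.31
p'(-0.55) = 6.40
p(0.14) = -2.80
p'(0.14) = 0.88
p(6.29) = -148.68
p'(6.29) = -48.32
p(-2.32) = -29.17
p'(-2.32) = 20.56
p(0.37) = -2.81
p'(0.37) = -0.96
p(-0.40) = -4.44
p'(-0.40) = 5.20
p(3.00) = -33.00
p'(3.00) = -22.00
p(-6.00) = -159.00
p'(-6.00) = 50.00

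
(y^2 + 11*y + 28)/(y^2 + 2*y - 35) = (y + 4)/(y - 5)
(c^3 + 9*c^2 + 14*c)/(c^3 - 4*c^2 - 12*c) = (c + 7)/(c - 6)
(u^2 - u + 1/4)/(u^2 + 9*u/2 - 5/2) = (u - 1/2)/(u + 5)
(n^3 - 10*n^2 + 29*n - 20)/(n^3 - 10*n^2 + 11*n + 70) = (n^2 - 5*n + 4)/(n^2 - 5*n - 14)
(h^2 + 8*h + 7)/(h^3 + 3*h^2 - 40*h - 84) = (h + 1)/(h^2 - 4*h - 12)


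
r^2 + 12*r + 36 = (r + 6)^2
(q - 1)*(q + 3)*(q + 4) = q^3 + 6*q^2 + 5*q - 12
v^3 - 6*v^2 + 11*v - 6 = (v - 3)*(v - 2)*(v - 1)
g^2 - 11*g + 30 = (g - 6)*(g - 5)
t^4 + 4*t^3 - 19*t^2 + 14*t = t*(t - 2)*(t - 1)*(t + 7)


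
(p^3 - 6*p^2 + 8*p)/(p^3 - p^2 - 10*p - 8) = p*(p - 2)/(p^2 + 3*p + 2)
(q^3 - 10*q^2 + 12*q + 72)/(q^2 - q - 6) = (q^2 - 12*q + 36)/(q - 3)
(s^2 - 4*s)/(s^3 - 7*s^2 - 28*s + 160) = s/(s^2 - 3*s - 40)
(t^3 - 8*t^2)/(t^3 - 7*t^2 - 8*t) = t/(t + 1)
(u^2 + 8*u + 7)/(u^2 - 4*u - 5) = (u + 7)/(u - 5)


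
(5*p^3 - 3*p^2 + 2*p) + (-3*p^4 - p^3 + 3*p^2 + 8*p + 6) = -3*p^4 + 4*p^3 + 10*p + 6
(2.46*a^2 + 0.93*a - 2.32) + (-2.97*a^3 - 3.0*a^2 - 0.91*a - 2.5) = -2.97*a^3 - 0.54*a^2 + 0.02*a - 4.82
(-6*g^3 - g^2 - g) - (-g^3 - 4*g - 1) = -5*g^3 - g^2 + 3*g + 1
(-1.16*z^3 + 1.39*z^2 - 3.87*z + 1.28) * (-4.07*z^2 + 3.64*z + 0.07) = 4.7212*z^5 - 9.8797*z^4 + 20.7293*z^3 - 19.1991*z^2 + 4.3883*z + 0.0896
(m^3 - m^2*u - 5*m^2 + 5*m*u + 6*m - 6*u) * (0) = 0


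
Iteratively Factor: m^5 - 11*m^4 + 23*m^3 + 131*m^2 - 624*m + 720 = (m - 3)*(m^4 - 8*m^3 - m^2 + 128*m - 240) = (m - 3)^2*(m^3 - 5*m^2 - 16*m + 80) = (m - 4)*(m - 3)^2*(m^2 - m - 20) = (m - 5)*(m - 4)*(m - 3)^2*(m + 4)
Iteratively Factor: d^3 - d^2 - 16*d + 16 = (d - 1)*(d^2 - 16) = (d - 4)*(d - 1)*(d + 4)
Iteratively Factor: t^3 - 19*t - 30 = (t + 2)*(t^2 - 2*t - 15) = (t + 2)*(t + 3)*(t - 5)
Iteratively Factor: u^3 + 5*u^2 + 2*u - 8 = (u + 2)*(u^2 + 3*u - 4) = (u - 1)*(u + 2)*(u + 4)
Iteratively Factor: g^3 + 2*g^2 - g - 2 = (g + 2)*(g^2 - 1) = (g - 1)*(g + 2)*(g + 1)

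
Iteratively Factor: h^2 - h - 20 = (h - 5)*(h + 4)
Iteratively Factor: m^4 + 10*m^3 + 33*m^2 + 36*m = (m + 3)*(m^3 + 7*m^2 + 12*m) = (m + 3)^2*(m^2 + 4*m) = (m + 3)^2*(m + 4)*(m)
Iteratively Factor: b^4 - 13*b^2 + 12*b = (b + 4)*(b^3 - 4*b^2 + 3*b) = (b - 1)*(b + 4)*(b^2 - 3*b) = b*(b - 1)*(b + 4)*(b - 3)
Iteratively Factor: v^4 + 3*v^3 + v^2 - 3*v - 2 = (v + 1)*(v^3 + 2*v^2 - v - 2) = (v + 1)^2*(v^2 + v - 2) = (v + 1)^2*(v + 2)*(v - 1)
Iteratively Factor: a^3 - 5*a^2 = (a)*(a^2 - 5*a) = a^2*(a - 5)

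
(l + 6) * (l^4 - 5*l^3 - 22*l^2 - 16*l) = l^5 + l^4 - 52*l^3 - 148*l^2 - 96*l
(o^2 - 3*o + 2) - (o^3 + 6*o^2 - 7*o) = -o^3 - 5*o^2 + 4*o + 2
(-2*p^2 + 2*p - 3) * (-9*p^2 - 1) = 18*p^4 - 18*p^3 + 29*p^2 - 2*p + 3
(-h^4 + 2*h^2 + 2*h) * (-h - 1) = h^5 + h^4 - 2*h^3 - 4*h^2 - 2*h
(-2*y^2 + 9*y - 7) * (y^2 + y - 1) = -2*y^4 + 7*y^3 + 4*y^2 - 16*y + 7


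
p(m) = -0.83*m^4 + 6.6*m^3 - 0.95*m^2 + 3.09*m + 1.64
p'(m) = -3.32*m^3 + 19.8*m^2 - 1.9*m + 3.09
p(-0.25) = 0.70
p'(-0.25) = 4.85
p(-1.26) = -19.06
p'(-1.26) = 43.56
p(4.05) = 213.71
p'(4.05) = 99.62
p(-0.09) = 1.35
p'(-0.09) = 3.42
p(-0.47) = -0.75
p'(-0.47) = 8.70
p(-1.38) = -24.79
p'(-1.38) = 52.14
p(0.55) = 4.07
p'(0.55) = 7.48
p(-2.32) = -117.10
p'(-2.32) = 155.53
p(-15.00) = -64552.21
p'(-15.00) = 15691.59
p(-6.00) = -2552.38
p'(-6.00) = 1444.41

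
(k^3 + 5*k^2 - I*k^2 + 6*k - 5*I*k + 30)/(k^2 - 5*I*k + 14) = (k^2 + k*(5 - 3*I) - 15*I)/(k - 7*I)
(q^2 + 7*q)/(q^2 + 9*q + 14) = q/(q + 2)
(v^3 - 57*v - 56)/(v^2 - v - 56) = v + 1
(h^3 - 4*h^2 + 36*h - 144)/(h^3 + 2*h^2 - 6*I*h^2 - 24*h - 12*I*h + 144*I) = (h + 6*I)/(h + 6)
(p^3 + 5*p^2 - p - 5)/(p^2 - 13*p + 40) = (p^3 + 5*p^2 - p - 5)/(p^2 - 13*p + 40)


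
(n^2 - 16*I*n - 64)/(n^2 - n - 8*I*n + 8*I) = (n - 8*I)/(n - 1)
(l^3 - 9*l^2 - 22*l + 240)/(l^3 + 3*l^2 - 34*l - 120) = (l - 8)/(l + 4)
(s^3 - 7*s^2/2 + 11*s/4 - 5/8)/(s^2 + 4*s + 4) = (8*s^3 - 28*s^2 + 22*s - 5)/(8*(s^2 + 4*s + 4))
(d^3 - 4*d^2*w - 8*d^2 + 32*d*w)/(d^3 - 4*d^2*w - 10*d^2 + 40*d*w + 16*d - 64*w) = d/(d - 2)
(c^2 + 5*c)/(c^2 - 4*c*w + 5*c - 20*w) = c/(c - 4*w)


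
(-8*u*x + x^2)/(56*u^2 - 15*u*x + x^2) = x/(-7*u + x)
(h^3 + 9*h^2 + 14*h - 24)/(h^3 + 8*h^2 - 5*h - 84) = (h^2 + 5*h - 6)/(h^2 + 4*h - 21)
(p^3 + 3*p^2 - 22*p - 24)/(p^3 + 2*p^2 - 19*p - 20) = (p + 6)/(p + 5)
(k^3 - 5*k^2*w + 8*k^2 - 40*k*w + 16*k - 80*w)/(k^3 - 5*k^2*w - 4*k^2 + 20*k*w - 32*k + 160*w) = (k + 4)/(k - 8)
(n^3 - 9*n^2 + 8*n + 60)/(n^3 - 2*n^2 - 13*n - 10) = (n - 6)/(n + 1)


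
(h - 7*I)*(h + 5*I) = h^2 - 2*I*h + 35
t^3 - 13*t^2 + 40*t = t*(t - 8)*(t - 5)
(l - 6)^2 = l^2 - 12*l + 36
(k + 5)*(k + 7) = k^2 + 12*k + 35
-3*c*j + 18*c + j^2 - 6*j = (-3*c + j)*(j - 6)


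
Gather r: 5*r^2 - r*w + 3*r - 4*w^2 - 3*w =5*r^2 + r*(3 - w) - 4*w^2 - 3*w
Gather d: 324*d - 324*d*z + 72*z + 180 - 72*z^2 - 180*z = d*(324 - 324*z) - 72*z^2 - 108*z + 180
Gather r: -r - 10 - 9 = -r - 19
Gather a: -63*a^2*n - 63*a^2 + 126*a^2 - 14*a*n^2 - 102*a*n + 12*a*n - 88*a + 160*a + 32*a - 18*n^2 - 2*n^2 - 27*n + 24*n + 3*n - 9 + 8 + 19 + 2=a^2*(63 - 63*n) + a*(-14*n^2 - 90*n + 104) - 20*n^2 + 20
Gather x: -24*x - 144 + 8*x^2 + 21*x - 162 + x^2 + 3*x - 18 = 9*x^2 - 324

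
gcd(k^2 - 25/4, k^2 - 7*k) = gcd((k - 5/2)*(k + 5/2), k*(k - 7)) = 1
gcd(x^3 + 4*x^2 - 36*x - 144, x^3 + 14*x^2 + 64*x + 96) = x^2 + 10*x + 24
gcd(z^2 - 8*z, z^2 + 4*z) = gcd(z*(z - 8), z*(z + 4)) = z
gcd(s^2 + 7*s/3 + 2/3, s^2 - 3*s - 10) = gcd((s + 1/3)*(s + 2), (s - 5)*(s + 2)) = s + 2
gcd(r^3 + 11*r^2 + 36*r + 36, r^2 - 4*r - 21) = r + 3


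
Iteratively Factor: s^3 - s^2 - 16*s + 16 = (s - 4)*(s^2 + 3*s - 4) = (s - 4)*(s - 1)*(s + 4)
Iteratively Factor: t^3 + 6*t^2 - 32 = (t + 4)*(t^2 + 2*t - 8) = (t + 4)^2*(t - 2)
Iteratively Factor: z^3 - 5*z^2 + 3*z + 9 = (z - 3)*(z^2 - 2*z - 3) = (z - 3)^2*(z + 1)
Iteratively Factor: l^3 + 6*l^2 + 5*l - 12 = (l + 4)*(l^2 + 2*l - 3) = (l + 3)*(l + 4)*(l - 1)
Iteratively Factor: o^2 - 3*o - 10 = (o - 5)*(o + 2)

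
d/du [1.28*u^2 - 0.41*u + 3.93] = 2.56*u - 0.41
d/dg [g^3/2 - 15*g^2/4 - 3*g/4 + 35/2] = 3*g^2/2 - 15*g/2 - 3/4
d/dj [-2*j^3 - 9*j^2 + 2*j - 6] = -6*j^2 - 18*j + 2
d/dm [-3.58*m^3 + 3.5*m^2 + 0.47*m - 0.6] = -10.74*m^2 + 7.0*m + 0.47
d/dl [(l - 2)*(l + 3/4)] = 2*l - 5/4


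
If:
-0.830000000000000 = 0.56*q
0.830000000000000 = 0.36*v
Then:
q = -1.48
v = 2.31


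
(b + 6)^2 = b^2 + 12*b + 36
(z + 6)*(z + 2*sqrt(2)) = z^2 + 2*sqrt(2)*z + 6*z + 12*sqrt(2)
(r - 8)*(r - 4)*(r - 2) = r^3 - 14*r^2 + 56*r - 64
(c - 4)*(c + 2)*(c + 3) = c^3 + c^2 - 14*c - 24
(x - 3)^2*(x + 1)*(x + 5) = x^4 - 22*x^2 + 24*x + 45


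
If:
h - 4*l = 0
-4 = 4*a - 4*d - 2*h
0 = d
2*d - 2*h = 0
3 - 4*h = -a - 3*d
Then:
No Solution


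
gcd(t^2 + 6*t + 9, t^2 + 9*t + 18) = t + 3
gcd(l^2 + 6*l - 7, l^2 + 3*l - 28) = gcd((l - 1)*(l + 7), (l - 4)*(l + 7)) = l + 7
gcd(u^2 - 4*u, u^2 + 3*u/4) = u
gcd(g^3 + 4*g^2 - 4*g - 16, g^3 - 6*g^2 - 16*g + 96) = g + 4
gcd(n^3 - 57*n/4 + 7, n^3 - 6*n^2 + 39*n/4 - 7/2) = n^2 - 4*n + 7/4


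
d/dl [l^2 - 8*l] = 2*l - 8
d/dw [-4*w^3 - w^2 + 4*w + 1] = -12*w^2 - 2*w + 4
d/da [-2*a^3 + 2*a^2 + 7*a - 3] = -6*a^2 + 4*a + 7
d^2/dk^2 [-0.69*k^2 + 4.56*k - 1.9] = -1.38000000000000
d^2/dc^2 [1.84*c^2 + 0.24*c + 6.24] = 3.68000000000000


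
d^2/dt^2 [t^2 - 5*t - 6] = 2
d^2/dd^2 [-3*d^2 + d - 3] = -6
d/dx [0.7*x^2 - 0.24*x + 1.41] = 1.4*x - 0.24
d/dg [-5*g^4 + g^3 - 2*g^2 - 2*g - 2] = -20*g^3 + 3*g^2 - 4*g - 2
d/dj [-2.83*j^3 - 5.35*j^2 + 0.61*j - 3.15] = -8.49*j^2 - 10.7*j + 0.61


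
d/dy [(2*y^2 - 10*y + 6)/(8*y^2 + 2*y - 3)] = 6*(14*y^2 - 18*y + 3)/(64*y^4 + 32*y^3 - 44*y^2 - 12*y + 9)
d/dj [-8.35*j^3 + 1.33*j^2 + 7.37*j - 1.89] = -25.05*j^2 + 2.66*j + 7.37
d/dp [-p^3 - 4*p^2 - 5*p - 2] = -3*p^2 - 8*p - 5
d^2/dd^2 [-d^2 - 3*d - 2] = -2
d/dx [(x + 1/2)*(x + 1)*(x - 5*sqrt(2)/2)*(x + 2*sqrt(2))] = 4*x^3 - 3*sqrt(2)*x^2/2 + 9*x^2/2 - 19*x - 3*sqrt(2)*x/2 - 15 - sqrt(2)/4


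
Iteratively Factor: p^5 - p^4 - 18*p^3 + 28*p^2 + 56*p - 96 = (p - 2)*(p^4 + p^3 - 16*p^2 - 4*p + 48) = (p - 2)^2*(p^3 + 3*p^2 - 10*p - 24) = (p - 2)^2*(p + 2)*(p^2 + p - 12) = (p - 2)^2*(p + 2)*(p + 4)*(p - 3)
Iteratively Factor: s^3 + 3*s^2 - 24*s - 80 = (s - 5)*(s^2 + 8*s + 16) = (s - 5)*(s + 4)*(s + 4)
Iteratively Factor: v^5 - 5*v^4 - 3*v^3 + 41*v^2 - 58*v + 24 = (v - 4)*(v^4 - v^3 - 7*v^2 + 13*v - 6) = (v - 4)*(v - 2)*(v^3 + v^2 - 5*v + 3) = (v - 4)*(v - 2)*(v + 3)*(v^2 - 2*v + 1) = (v - 4)*(v - 2)*(v - 1)*(v + 3)*(v - 1)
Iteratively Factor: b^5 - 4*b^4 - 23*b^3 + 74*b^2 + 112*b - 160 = (b + 4)*(b^4 - 8*b^3 + 9*b^2 + 38*b - 40) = (b - 1)*(b + 4)*(b^3 - 7*b^2 + 2*b + 40) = (b - 1)*(b + 2)*(b + 4)*(b^2 - 9*b + 20) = (b - 5)*(b - 1)*(b + 2)*(b + 4)*(b - 4)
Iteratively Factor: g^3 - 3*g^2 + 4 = (g - 2)*(g^2 - g - 2) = (g - 2)^2*(g + 1)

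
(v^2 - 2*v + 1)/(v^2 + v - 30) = (v^2 - 2*v + 1)/(v^2 + v - 30)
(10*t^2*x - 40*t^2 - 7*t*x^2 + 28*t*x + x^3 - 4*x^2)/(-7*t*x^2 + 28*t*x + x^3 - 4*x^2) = (10*t^2 - 7*t*x + x^2)/(x*(-7*t + x))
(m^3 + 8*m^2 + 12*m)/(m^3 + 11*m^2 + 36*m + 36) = m/(m + 3)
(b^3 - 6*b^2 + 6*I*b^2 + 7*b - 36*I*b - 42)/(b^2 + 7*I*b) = b - 6 - I + 6*I/b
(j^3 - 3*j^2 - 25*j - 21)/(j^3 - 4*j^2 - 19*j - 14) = (j + 3)/(j + 2)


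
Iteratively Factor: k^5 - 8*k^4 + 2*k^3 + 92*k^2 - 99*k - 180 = (k - 4)*(k^4 - 4*k^3 - 14*k^2 + 36*k + 45) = (k - 4)*(k + 3)*(k^3 - 7*k^2 + 7*k + 15) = (k - 5)*(k - 4)*(k + 3)*(k^2 - 2*k - 3) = (k - 5)*(k - 4)*(k + 1)*(k + 3)*(k - 3)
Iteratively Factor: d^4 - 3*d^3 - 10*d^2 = (d - 5)*(d^3 + 2*d^2) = d*(d - 5)*(d^2 + 2*d) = d^2*(d - 5)*(d + 2)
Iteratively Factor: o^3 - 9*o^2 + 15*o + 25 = (o + 1)*(o^2 - 10*o + 25) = (o - 5)*(o + 1)*(o - 5)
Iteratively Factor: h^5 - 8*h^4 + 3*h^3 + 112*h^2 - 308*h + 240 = (h + 4)*(h^4 - 12*h^3 + 51*h^2 - 92*h + 60) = (h - 2)*(h + 4)*(h^3 - 10*h^2 + 31*h - 30) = (h - 2)^2*(h + 4)*(h^2 - 8*h + 15) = (h - 5)*(h - 2)^2*(h + 4)*(h - 3)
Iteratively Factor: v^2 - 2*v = (v)*(v - 2)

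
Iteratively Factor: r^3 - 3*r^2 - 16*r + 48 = (r - 4)*(r^2 + r - 12) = (r - 4)*(r + 4)*(r - 3)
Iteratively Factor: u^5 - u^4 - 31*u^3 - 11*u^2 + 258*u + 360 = (u + 2)*(u^4 - 3*u^3 - 25*u^2 + 39*u + 180) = (u - 5)*(u + 2)*(u^3 + 2*u^2 - 15*u - 36) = (u - 5)*(u + 2)*(u + 3)*(u^2 - u - 12) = (u - 5)*(u - 4)*(u + 2)*(u + 3)*(u + 3)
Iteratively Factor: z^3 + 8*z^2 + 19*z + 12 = (z + 4)*(z^2 + 4*z + 3) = (z + 1)*(z + 4)*(z + 3)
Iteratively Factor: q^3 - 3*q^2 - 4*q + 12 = (q + 2)*(q^2 - 5*q + 6) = (q - 2)*(q + 2)*(q - 3)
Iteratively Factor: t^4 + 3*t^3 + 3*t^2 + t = (t + 1)*(t^3 + 2*t^2 + t) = t*(t + 1)*(t^2 + 2*t + 1) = t*(t + 1)^2*(t + 1)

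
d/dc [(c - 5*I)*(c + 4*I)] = 2*c - I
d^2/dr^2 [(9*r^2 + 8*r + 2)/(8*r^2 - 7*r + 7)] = 2*(1016*r^3 - 1128*r^2 - 1680*r + 819)/(512*r^6 - 1344*r^5 + 2520*r^4 - 2695*r^3 + 2205*r^2 - 1029*r + 343)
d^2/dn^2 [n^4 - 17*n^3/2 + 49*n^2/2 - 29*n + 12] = 12*n^2 - 51*n + 49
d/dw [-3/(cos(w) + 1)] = -3*sin(w)/(cos(w) + 1)^2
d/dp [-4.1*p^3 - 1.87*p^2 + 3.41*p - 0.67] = -12.3*p^2 - 3.74*p + 3.41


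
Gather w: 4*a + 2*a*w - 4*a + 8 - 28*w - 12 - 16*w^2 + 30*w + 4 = -16*w^2 + w*(2*a + 2)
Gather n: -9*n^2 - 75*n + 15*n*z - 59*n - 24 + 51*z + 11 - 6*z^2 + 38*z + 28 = -9*n^2 + n*(15*z - 134) - 6*z^2 + 89*z + 15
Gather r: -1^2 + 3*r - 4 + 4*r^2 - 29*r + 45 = 4*r^2 - 26*r + 40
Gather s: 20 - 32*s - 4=16 - 32*s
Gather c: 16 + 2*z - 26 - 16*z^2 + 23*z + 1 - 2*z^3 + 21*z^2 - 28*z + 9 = -2*z^3 + 5*z^2 - 3*z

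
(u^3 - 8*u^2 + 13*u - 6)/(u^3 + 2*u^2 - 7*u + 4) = (u - 6)/(u + 4)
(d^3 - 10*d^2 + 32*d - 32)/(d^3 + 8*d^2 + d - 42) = (d^2 - 8*d + 16)/(d^2 + 10*d + 21)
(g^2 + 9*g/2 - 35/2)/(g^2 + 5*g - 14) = (g - 5/2)/(g - 2)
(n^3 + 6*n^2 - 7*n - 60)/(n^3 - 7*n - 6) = (n^2 + 9*n + 20)/(n^2 + 3*n + 2)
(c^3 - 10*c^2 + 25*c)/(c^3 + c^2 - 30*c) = (c - 5)/(c + 6)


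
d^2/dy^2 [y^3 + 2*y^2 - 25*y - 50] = 6*y + 4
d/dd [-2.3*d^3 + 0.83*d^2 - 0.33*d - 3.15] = -6.9*d^2 + 1.66*d - 0.33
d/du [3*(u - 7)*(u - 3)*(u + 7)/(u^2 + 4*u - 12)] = 3*u*(u^3 + 8*u^2 + u - 222)/(u^4 + 8*u^3 - 8*u^2 - 96*u + 144)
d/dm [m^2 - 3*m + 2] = 2*m - 3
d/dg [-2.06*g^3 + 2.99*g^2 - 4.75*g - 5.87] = -6.18*g^2 + 5.98*g - 4.75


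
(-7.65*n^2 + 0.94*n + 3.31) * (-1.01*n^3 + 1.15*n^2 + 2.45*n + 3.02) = 7.7265*n^5 - 9.7469*n^4 - 21.0046*n^3 - 16.9935*n^2 + 10.9483*n + 9.9962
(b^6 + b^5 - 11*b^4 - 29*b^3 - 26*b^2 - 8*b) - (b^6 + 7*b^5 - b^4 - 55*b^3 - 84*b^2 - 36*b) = -6*b^5 - 10*b^4 + 26*b^3 + 58*b^2 + 28*b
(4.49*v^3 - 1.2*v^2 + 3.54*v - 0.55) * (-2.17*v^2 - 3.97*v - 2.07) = -9.7433*v^5 - 15.2213*v^4 - 12.2121*v^3 - 10.3763*v^2 - 5.1443*v + 1.1385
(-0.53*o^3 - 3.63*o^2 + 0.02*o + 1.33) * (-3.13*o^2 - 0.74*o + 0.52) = 1.6589*o^5 + 11.7541*o^4 + 2.348*o^3 - 6.0653*o^2 - 0.9738*o + 0.6916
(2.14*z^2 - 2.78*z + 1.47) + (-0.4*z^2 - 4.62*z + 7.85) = 1.74*z^2 - 7.4*z + 9.32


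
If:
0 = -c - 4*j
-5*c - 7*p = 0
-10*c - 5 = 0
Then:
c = -1/2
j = 1/8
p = 5/14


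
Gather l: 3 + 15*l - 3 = 15*l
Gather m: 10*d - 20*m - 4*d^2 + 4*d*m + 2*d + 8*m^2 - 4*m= -4*d^2 + 12*d + 8*m^2 + m*(4*d - 24)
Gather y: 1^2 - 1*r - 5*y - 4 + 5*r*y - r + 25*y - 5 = -2*r + y*(5*r + 20) - 8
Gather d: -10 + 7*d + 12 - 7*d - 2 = 0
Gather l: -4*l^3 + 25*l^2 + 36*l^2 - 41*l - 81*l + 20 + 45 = -4*l^3 + 61*l^2 - 122*l + 65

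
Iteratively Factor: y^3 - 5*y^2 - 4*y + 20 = (y - 2)*(y^2 - 3*y - 10) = (y - 5)*(y - 2)*(y + 2)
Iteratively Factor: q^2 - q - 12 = (q + 3)*(q - 4)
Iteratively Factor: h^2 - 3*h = (h)*(h - 3)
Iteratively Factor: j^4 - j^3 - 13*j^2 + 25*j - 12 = (j - 1)*(j^3 - 13*j + 12) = (j - 1)^2*(j^2 + j - 12) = (j - 1)^2*(j + 4)*(j - 3)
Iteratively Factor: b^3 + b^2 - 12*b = (b - 3)*(b^2 + 4*b) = (b - 3)*(b + 4)*(b)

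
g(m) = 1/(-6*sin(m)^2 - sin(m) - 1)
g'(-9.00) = 1.39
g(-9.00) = -0.62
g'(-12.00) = 0.59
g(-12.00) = -0.31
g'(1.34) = 0.05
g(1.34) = -0.13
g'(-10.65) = -0.08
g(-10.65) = -0.14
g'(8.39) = -0.15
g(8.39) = -0.16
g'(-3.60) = -0.83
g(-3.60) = -0.38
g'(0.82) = 0.27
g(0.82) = -0.20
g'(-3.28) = -1.68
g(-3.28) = -0.80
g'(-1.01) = -0.25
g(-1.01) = -0.22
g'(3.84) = 0.64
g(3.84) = -0.35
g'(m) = (12*sin(m)*cos(m) + cos(m))/(-6*sin(m)^2 - sin(m) - 1)^2 = (12*sin(m) + 1)*cos(m)/(6*sin(m)^2 + sin(m) + 1)^2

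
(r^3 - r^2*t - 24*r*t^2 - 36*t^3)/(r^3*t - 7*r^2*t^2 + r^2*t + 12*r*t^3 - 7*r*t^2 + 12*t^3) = (r^3 - r^2*t - 24*r*t^2 - 36*t^3)/(t*(r^3 - 7*r^2*t + r^2 + 12*r*t^2 - 7*r*t + 12*t^2))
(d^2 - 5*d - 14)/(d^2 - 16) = (d^2 - 5*d - 14)/(d^2 - 16)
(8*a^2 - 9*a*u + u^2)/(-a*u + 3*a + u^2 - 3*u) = (-8*a + u)/(u - 3)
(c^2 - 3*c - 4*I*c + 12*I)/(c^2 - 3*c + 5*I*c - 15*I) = (c - 4*I)/(c + 5*I)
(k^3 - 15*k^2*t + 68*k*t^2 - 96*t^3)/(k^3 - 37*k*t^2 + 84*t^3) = (k - 8*t)/(k + 7*t)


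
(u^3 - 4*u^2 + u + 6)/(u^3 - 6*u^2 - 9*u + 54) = (u^2 - u - 2)/(u^2 - 3*u - 18)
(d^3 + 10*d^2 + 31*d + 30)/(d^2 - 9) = (d^2 + 7*d + 10)/(d - 3)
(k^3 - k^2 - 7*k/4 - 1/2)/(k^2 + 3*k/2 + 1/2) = (k^2 - 3*k/2 - 1)/(k + 1)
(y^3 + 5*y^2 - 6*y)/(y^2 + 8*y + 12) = y*(y - 1)/(y + 2)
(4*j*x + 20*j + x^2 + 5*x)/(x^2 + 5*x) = (4*j + x)/x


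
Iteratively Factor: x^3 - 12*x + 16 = (x - 2)*(x^2 + 2*x - 8) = (x - 2)*(x + 4)*(x - 2)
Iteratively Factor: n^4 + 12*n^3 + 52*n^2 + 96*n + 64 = (n + 4)*(n^3 + 8*n^2 + 20*n + 16) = (n + 2)*(n + 4)*(n^2 + 6*n + 8) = (n + 2)*(n + 4)^2*(n + 2)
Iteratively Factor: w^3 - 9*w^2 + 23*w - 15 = (w - 1)*(w^2 - 8*w + 15) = (w - 5)*(w - 1)*(w - 3)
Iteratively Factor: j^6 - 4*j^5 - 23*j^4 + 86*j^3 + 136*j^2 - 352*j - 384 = (j - 3)*(j^5 - j^4 - 26*j^3 + 8*j^2 + 160*j + 128) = (j - 4)*(j - 3)*(j^4 + 3*j^3 - 14*j^2 - 48*j - 32) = (j - 4)*(j - 3)*(j + 2)*(j^3 + j^2 - 16*j - 16) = (j - 4)^2*(j - 3)*(j + 2)*(j^2 + 5*j + 4) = (j - 4)^2*(j - 3)*(j + 1)*(j + 2)*(j + 4)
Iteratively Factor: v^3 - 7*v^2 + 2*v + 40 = (v - 4)*(v^2 - 3*v - 10) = (v - 4)*(v + 2)*(v - 5)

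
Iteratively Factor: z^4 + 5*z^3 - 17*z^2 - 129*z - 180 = (z - 5)*(z^3 + 10*z^2 + 33*z + 36) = (z - 5)*(z + 3)*(z^2 + 7*z + 12) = (z - 5)*(z + 3)*(z + 4)*(z + 3)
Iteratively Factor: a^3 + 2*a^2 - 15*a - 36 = (a + 3)*(a^2 - a - 12) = (a - 4)*(a + 3)*(a + 3)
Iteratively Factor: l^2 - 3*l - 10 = (l + 2)*(l - 5)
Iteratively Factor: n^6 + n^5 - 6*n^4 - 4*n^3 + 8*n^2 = (n + 2)*(n^5 - n^4 - 4*n^3 + 4*n^2) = n*(n + 2)*(n^4 - n^3 - 4*n^2 + 4*n) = n*(n - 1)*(n + 2)*(n^3 - 4*n) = n*(n - 2)*(n - 1)*(n + 2)*(n^2 + 2*n) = n^2*(n - 2)*(n - 1)*(n + 2)*(n + 2)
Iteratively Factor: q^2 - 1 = (q + 1)*(q - 1)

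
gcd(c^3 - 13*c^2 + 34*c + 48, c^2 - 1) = c + 1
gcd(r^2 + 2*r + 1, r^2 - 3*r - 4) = r + 1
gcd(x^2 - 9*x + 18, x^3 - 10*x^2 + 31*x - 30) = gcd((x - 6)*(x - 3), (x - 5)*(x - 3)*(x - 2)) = x - 3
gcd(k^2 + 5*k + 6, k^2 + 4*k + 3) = k + 3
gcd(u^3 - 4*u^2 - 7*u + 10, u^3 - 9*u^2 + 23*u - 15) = u^2 - 6*u + 5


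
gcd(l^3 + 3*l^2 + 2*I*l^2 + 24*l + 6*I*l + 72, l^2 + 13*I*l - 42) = l + 6*I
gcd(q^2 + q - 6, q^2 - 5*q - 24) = q + 3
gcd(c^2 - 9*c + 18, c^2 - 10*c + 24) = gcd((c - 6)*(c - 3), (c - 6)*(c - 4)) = c - 6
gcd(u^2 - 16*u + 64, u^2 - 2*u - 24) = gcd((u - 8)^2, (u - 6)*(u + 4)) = 1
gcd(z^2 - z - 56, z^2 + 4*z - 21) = z + 7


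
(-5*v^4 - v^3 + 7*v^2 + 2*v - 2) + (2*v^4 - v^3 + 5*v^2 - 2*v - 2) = -3*v^4 - 2*v^3 + 12*v^2 - 4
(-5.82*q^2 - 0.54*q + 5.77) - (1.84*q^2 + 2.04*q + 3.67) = -7.66*q^2 - 2.58*q + 2.1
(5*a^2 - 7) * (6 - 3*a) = -15*a^3 + 30*a^2 + 21*a - 42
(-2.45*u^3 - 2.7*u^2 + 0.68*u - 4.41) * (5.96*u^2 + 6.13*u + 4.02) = -14.602*u^5 - 31.1105*u^4 - 22.3472*u^3 - 32.9692*u^2 - 24.2997*u - 17.7282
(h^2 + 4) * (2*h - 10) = 2*h^3 - 10*h^2 + 8*h - 40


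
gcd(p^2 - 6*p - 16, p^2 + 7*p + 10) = p + 2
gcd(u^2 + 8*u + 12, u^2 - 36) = u + 6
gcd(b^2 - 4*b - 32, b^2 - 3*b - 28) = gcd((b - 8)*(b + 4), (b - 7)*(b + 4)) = b + 4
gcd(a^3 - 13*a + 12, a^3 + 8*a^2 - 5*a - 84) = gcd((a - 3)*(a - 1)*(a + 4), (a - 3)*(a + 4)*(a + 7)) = a^2 + a - 12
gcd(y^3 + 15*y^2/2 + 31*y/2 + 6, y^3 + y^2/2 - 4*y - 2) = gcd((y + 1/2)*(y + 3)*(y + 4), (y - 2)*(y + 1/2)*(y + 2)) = y + 1/2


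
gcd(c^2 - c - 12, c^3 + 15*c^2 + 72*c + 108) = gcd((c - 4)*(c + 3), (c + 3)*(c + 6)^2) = c + 3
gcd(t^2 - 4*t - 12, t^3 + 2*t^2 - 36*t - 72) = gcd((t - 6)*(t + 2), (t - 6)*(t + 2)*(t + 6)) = t^2 - 4*t - 12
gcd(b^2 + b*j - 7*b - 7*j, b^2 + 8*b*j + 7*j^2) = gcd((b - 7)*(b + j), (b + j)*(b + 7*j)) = b + j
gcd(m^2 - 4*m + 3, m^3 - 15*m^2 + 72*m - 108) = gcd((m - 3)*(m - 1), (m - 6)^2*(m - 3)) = m - 3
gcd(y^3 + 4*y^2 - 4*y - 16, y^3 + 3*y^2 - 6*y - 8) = y^2 + 2*y - 8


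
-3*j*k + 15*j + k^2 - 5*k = (-3*j + k)*(k - 5)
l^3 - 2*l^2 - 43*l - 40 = (l - 8)*(l + 1)*(l + 5)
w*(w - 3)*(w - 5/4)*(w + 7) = w^4 + 11*w^3/4 - 26*w^2 + 105*w/4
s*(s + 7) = s^2 + 7*s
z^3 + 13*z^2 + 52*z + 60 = (z + 2)*(z + 5)*(z + 6)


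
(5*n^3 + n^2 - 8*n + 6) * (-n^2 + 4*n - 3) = -5*n^5 + 19*n^4 - 3*n^3 - 41*n^2 + 48*n - 18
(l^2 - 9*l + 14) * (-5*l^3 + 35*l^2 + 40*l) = -5*l^5 + 80*l^4 - 345*l^3 + 130*l^2 + 560*l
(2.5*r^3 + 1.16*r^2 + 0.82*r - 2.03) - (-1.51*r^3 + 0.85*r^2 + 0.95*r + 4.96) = 4.01*r^3 + 0.31*r^2 - 0.13*r - 6.99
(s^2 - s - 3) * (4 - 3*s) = -3*s^3 + 7*s^2 + 5*s - 12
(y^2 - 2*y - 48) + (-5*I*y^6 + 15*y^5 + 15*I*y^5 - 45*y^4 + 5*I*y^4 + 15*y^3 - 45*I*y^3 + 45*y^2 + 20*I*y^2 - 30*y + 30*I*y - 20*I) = -5*I*y^6 + 15*y^5 + 15*I*y^5 - 45*y^4 + 5*I*y^4 + 15*y^3 - 45*I*y^3 + 46*y^2 + 20*I*y^2 - 32*y + 30*I*y - 48 - 20*I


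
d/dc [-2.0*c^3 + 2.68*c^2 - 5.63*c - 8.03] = -6.0*c^2 + 5.36*c - 5.63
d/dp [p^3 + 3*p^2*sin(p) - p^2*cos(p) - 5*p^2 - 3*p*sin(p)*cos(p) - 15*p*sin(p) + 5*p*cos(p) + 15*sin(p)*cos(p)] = p^2*sin(p) + 3*p^2*cos(p) + 3*p^2 + p*sin(p) - 17*p*cos(p) - 3*p*cos(2*p) - 10*p - 15*sin(p) - 3*sin(2*p)/2 + 5*cos(p) + 15*cos(2*p)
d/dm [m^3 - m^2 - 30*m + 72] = 3*m^2 - 2*m - 30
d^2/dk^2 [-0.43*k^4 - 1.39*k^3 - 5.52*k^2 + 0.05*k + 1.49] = -5.16*k^2 - 8.34*k - 11.04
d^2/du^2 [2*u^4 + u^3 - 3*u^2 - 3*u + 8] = 24*u^2 + 6*u - 6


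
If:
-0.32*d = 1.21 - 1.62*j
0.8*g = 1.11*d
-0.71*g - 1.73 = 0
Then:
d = -1.76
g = -2.44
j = 0.40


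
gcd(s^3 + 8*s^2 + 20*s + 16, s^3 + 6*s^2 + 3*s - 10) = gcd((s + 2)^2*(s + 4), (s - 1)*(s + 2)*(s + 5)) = s + 2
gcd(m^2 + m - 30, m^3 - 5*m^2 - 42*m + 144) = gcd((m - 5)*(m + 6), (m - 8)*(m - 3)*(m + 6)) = m + 6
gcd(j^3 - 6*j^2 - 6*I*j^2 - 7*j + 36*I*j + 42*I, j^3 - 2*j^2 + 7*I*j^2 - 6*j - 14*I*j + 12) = 1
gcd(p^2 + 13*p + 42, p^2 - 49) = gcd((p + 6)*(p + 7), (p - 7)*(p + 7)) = p + 7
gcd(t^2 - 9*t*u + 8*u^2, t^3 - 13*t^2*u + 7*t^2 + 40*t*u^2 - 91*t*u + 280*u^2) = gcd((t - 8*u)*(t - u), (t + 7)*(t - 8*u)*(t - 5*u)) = t - 8*u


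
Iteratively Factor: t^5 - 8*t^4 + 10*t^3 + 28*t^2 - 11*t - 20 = (t + 1)*(t^4 - 9*t^3 + 19*t^2 + 9*t - 20) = (t - 5)*(t + 1)*(t^3 - 4*t^2 - t + 4) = (t - 5)*(t + 1)^2*(t^2 - 5*t + 4) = (t - 5)*(t - 1)*(t + 1)^2*(t - 4)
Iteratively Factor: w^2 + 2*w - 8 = (w + 4)*(w - 2)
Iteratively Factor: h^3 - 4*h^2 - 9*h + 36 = (h - 3)*(h^2 - h - 12) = (h - 4)*(h - 3)*(h + 3)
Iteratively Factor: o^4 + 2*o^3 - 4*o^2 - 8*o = (o - 2)*(o^3 + 4*o^2 + 4*o) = (o - 2)*(o + 2)*(o^2 + 2*o) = o*(o - 2)*(o + 2)*(o + 2)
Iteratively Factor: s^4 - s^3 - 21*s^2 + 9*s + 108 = (s + 3)*(s^3 - 4*s^2 - 9*s + 36) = (s + 3)^2*(s^2 - 7*s + 12) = (s - 3)*(s + 3)^2*(s - 4)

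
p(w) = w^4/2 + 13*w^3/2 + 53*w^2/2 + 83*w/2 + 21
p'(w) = 2*w^3 + 39*w^2/2 + 53*w + 83/2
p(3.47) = 828.16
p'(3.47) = 543.77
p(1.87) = 239.89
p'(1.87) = 221.88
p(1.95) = 258.12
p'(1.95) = 233.83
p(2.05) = 282.27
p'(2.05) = 249.33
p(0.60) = 56.91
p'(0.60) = 80.75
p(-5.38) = -28.54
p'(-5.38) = 9.33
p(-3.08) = -0.35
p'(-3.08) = 4.81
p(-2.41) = 0.78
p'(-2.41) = -0.97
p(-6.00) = -30.00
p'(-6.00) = -6.50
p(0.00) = 21.00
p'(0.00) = 41.50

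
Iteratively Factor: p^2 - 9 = (p - 3)*(p + 3)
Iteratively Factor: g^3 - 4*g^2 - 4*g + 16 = (g - 4)*(g^2 - 4) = (g - 4)*(g - 2)*(g + 2)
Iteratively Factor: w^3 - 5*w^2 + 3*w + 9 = (w - 3)*(w^2 - 2*w - 3) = (w - 3)^2*(w + 1)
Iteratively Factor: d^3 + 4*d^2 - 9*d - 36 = (d + 3)*(d^2 + d - 12) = (d - 3)*(d + 3)*(d + 4)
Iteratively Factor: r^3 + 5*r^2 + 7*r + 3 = (r + 1)*(r^2 + 4*r + 3) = (r + 1)^2*(r + 3)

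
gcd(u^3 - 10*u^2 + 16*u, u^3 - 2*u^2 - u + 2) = u - 2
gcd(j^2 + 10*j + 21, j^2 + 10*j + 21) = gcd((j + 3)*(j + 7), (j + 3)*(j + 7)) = j^2 + 10*j + 21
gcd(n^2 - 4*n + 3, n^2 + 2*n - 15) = n - 3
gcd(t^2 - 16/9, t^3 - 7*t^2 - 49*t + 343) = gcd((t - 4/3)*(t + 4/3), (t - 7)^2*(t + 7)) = 1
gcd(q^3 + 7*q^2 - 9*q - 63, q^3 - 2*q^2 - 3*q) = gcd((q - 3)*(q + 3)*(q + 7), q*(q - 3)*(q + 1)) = q - 3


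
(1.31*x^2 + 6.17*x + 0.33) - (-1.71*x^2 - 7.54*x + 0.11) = 3.02*x^2 + 13.71*x + 0.22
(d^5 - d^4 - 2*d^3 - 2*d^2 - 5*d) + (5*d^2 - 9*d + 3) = d^5 - d^4 - 2*d^3 + 3*d^2 - 14*d + 3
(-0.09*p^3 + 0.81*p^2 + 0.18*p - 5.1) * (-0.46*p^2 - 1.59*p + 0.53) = 0.0414*p^5 - 0.2295*p^4 - 1.4184*p^3 + 2.4891*p^2 + 8.2044*p - 2.703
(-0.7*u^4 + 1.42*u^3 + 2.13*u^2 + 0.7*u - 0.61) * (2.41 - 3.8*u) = 2.66*u^5 - 7.083*u^4 - 4.6718*u^3 + 2.4733*u^2 + 4.005*u - 1.4701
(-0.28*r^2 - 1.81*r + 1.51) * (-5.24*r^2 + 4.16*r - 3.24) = 1.4672*r^4 + 8.3196*r^3 - 14.5348*r^2 + 12.146*r - 4.8924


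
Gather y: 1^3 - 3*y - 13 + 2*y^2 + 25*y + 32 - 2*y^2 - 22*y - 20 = 0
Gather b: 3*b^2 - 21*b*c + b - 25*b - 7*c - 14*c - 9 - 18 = 3*b^2 + b*(-21*c - 24) - 21*c - 27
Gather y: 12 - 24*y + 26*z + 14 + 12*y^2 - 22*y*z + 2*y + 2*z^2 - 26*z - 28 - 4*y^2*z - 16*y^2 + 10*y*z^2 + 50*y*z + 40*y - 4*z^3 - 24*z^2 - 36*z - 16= y^2*(-4*z - 4) + y*(10*z^2 + 28*z + 18) - 4*z^3 - 22*z^2 - 36*z - 18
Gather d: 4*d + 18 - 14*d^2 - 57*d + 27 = -14*d^2 - 53*d + 45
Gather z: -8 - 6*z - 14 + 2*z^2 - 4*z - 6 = 2*z^2 - 10*z - 28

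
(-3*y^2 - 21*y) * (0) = 0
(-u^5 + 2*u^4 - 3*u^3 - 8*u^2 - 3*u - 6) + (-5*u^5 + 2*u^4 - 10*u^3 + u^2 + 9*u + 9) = -6*u^5 + 4*u^4 - 13*u^3 - 7*u^2 + 6*u + 3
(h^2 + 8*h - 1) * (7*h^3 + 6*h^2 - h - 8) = 7*h^5 + 62*h^4 + 40*h^3 - 22*h^2 - 63*h + 8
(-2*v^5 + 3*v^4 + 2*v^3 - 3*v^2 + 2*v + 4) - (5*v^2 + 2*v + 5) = -2*v^5 + 3*v^4 + 2*v^3 - 8*v^2 - 1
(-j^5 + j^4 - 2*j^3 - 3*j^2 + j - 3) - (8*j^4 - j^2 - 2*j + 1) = -j^5 - 7*j^4 - 2*j^3 - 2*j^2 + 3*j - 4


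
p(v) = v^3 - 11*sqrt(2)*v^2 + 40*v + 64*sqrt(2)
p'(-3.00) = 160.34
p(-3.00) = -196.50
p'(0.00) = 40.00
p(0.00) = 90.51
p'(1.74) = -5.05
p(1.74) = 118.28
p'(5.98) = -38.77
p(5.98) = -12.74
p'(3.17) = -28.48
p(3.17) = 92.84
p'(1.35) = 3.47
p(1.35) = 118.62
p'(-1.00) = 74.11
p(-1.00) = 33.95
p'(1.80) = -6.28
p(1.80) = 117.94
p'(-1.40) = 89.44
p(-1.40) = 1.28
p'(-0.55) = 58.02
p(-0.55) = 63.64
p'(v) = 3*v^2 - 22*sqrt(2)*v + 40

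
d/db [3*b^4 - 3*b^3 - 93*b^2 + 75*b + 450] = 12*b^3 - 9*b^2 - 186*b + 75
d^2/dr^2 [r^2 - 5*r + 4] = 2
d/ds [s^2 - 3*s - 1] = 2*s - 3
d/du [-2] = 0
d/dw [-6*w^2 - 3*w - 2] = -12*w - 3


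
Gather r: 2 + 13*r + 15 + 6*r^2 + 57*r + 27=6*r^2 + 70*r + 44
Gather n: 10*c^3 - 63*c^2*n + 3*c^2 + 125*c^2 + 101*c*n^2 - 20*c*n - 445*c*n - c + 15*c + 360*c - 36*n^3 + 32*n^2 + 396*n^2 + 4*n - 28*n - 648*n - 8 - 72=10*c^3 + 128*c^2 + 374*c - 36*n^3 + n^2*(101*c + 428) + n*(-63*c^2 - 465*c - 672) - 80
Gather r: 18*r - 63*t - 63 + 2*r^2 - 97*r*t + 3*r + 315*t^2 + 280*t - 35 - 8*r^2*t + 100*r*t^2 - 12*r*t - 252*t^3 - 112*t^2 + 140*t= r^2*(2 - 8*t) + r*(100*t^2 - 109*t + 21) - 252*t^3 + 203*t^2 + 357*t - 98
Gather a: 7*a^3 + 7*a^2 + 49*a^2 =7*a^3 + 56*a^2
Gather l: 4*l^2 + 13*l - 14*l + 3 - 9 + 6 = 4*l^2 - l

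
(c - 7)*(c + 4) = c^2 - 3*c - 28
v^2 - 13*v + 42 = (v - 7)*(v - 6)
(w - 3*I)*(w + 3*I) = w^2 + 9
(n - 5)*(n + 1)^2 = n^3 - 3*n^2 - 9*n - 5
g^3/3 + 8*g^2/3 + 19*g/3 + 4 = (g/3 + 1)*(g + 1)*(g + 4)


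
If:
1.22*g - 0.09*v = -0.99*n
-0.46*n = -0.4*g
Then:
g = 0.0432511491851233*v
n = 0.0376096949435855*v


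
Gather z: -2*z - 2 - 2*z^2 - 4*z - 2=-2*z^2 - 6*z - 4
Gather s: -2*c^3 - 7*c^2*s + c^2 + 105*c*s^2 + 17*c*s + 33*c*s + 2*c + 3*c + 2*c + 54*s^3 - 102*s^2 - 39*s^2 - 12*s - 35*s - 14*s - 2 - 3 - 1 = -2*c^3 + c^2 + 7*c + 54*s^3 + s^2*(105*c - 141) + s*(-7*c^2 + 50*c - 61) - 6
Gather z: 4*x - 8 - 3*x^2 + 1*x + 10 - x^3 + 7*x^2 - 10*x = -x^3 + 4*x^2 - 5*x + 2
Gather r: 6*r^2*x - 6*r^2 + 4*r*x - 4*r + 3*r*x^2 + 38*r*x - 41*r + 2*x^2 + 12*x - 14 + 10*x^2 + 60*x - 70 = r^2*(6*x - 6) + r*(3*x^2 + 42*x - 45) + 12*x^2 + 72*x - 84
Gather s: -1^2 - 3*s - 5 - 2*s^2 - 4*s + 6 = -2*s^2 - 7*s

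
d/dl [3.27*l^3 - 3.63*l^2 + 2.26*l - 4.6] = 9.81*l^2 - 7.26*l + 2.26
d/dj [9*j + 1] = 9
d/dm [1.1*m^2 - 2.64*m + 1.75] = 2.2*m - 2.64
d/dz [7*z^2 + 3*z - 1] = 14*z + 3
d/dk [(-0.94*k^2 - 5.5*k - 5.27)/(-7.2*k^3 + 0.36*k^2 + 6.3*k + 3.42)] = (-6.768*k^4 - 79.2*k^3 - 117.774*k^2 - 2.6352*k + 14.391)/(51.84*k^6 - 5.184*k^5 - 90.5904*k^4 - 44.712*k^3 + 42.1524*k^2 + 43.092*k + 11.6964)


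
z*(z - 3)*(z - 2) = z^3 - 5*z^2 + 6*z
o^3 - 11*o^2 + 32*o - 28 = (o - 7)*(o - 2)^2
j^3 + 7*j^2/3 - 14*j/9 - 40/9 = (j - 4/3)*(j + 5/3)*(j + 2)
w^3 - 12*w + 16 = (w - 2)^2*(w + 4)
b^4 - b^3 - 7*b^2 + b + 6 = (b - 3)*(b - 1)*(b + 1)*(b + 2)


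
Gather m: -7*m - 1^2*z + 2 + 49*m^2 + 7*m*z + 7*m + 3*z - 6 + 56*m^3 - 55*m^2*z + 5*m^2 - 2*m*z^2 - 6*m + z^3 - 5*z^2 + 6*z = 56*m^3 + m^2*(54 - 55*z) + m*(-2*z^2 + 7*z - 6) + z^3 - 5*z^2 + 8*z - 4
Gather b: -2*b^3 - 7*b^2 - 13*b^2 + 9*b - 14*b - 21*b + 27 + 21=-2*b^3 - 20*b^2 - 26*b + 48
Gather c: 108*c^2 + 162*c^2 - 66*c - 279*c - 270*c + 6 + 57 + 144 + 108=270*c^2 - 615*c + 315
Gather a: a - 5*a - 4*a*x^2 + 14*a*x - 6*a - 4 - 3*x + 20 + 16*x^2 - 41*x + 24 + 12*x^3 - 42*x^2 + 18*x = a*(-4*x^2 + 14*x - 10) + 12*x^3 - 26*x^2 - 26*x + 40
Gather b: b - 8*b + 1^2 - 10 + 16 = 7 - 7*b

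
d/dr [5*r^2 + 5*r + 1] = 10*r + 5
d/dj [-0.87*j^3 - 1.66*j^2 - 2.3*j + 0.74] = -2.61*j^2 - 3.32*j - 2.3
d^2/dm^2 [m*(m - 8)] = 2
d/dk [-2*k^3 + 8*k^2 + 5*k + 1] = -6*k^2 + 16*k + 5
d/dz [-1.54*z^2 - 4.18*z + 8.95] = -3.08*z - 4.18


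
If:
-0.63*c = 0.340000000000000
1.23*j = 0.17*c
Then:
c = -0.54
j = -0.07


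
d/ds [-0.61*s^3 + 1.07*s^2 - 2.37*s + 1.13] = -1.83*s^2 + 2.14*s - 2.37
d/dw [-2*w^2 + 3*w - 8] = 3 - 4*w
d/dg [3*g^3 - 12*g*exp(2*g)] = 9*g^2 - 24*g*exp(2*g) - 12*exp(2*g)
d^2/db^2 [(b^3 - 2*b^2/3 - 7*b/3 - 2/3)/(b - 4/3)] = 2*(27*b^3 - 108*b^2 + 144*b - 134)/(27*b^3 - 108*b^2 + 144*b - 64)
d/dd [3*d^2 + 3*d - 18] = 6*d + 3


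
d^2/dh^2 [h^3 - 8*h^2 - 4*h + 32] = 6*h - 16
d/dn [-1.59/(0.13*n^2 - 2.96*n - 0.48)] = (0.4134*n - 4.7064)/(-0.13*n^2 + 2.96*n + 0.48)^2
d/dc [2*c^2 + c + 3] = 4*c + 1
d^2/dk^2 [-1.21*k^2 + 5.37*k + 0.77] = -2.42000000000000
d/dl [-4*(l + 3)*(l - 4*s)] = -8*l + 16*s - 12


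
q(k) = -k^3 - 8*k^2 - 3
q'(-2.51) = 21.26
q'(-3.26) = 20.28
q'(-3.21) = 20.45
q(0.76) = -8.06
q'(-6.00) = -12.00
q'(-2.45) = 21.19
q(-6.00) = -75.00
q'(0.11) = -1.80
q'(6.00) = -204.00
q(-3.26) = -53.37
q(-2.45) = -36.31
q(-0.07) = -3.04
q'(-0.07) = 1.11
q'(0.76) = -13.89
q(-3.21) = -52.36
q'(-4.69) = 9.05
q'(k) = -3*k^2 - 16*k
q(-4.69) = -75.81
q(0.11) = -3.10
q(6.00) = -507.00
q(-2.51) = -37.59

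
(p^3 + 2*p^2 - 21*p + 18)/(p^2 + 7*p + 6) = (p^2 - 4*p + 3)/(p + 1)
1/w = 1/w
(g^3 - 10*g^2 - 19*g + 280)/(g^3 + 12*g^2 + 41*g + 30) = (g^2 - 15*g + 56)/(g^2 + 7*g + 6)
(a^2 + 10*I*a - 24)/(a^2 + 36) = (a + 4*I)/(a - 6*I)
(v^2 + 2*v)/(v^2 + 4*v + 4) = v/(v + 2)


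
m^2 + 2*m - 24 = (m - 4)*(m + 6)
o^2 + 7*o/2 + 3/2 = (o + 1/2)*(o + 3)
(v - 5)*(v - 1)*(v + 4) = v^3 - 2*v^2 - 19*v + 20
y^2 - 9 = (y - 3)*(y + 3)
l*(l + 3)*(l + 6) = l^3 + 9*l^2 + 18*l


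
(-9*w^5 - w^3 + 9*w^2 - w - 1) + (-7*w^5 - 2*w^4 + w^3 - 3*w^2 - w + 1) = -16*w^5 - 2*w^4 + 6*w^2 - 2*w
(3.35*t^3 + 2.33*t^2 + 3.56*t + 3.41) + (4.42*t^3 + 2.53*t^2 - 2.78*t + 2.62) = 7.77*t^3 + 4.86*t^2 + 0.78*t + 6.03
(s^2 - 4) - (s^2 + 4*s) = -4*s - 4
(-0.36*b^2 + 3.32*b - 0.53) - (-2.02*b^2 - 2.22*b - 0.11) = 1.66*b^2 + 5.54*b - 0.42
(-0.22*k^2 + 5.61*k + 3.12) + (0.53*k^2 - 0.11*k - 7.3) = 0.31*k^2 + 5.5*k - 4.18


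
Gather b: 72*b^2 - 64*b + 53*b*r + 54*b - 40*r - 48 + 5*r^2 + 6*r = 72*b^2 + b*(53*r - 10) + 5*r^2 - 34*r - 48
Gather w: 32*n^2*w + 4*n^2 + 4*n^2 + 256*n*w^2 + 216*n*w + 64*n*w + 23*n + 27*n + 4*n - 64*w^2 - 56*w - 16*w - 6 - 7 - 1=8*n^2 + 54*n + w^2*(256*n - 64) + w*(32*n^2 + 280*n - 72) - 14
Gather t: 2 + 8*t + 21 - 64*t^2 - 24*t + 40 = -64*t^2 - 16*t + 63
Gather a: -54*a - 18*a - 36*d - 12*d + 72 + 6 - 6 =-72*a - 48*d + 72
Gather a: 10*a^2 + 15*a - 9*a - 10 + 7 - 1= 10*a^2 + 6*a - 4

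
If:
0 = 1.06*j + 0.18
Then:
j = -0.17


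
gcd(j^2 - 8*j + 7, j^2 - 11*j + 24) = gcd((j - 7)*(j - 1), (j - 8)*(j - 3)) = 1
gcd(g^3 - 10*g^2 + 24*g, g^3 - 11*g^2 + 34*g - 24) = g^2 - 10*g + 24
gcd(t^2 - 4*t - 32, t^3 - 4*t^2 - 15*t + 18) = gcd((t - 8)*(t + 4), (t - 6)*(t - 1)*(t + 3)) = 1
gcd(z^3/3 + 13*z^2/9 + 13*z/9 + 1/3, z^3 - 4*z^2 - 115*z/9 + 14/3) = 1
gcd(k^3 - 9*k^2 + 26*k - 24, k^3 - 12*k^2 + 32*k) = k - 4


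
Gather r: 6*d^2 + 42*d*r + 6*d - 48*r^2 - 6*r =6*d^2 + 6*d - 48*r^2 + r*(42*d - 6)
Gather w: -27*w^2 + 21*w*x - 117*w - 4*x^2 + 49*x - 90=-27*w^2 + w*(21*x - 117) - 4*x^2 + 49*x - 90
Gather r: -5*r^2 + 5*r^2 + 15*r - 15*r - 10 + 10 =0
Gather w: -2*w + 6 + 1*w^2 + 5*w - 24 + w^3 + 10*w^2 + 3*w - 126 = w^3 + 11*w^2 + 6*w - 144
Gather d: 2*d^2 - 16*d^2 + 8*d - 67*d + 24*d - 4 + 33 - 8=-14*d^2 - 35*d + 21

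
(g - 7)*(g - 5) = g^2 - 12*g + 35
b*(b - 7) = b^2 - 7*b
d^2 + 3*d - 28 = (d - 4)*(d + 7)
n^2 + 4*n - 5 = (n - 1)*(n + 5)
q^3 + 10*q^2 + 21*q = q*(q + 3)*(q + 7)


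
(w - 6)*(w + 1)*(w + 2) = w^3 - 3*w^2 - 16*w - 12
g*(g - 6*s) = g^2 - 6*g*s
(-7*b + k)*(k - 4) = -7*b*k + 28*b + k^2 - 4*k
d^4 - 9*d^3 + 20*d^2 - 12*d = d*(d - 6)*(d - 2)*(d - 1)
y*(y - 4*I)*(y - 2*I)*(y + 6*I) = y^4 + 28*y^2 - 48*I*y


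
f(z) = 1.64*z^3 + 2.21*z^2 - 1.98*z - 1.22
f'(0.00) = -1.98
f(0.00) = -1.22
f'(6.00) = 201.66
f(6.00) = 420.70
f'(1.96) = 25.58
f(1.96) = 15.74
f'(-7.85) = 266.51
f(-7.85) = -642.82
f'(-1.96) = 8.26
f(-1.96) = -1.20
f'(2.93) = 53.21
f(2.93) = 53.20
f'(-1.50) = 2.46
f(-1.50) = 1.19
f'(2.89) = 51.89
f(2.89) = 51.10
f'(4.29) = 107.53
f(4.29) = 160.44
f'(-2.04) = 9.48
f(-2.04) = -1.91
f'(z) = 4.92*z^2 + 4.42*z - 1.98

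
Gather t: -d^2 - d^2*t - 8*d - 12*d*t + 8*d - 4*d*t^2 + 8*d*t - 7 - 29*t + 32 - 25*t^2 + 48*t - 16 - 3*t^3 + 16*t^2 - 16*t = -d^2 - 3*t^3 + t^2*(-4*d - 9) + t*(-d^2 - 4*d + 3) + 9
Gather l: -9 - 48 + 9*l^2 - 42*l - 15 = 9*l^2 - 42*l - 72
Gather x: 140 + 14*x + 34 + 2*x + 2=16*x + 176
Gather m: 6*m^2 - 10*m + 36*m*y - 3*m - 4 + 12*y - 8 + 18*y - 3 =6*m^2 + m*(36*y - 13) + 30*y - 15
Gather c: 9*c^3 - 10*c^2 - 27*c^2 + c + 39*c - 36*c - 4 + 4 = 9*c^3 - 37*c^2 + 4*c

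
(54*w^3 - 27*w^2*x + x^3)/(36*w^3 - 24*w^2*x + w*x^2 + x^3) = (-3*w + x)/(-2*w + x)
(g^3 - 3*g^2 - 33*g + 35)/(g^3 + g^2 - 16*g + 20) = (g^2 - 8*g + 7)/(g^2 - 4*g + 4)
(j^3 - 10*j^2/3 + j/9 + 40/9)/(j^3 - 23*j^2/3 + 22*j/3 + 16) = (j - 5/3)/(j - 6)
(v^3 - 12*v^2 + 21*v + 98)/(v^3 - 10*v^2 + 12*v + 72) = (v^2 - 14*v + 49)/(v^2 - 12*v + 36)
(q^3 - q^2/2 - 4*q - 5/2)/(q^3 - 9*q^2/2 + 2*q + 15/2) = (q + 1)/(q - 3)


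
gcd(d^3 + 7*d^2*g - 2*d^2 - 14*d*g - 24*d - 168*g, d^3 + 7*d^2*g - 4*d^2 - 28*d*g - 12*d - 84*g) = d^2 + 7*d*g - 6*d - 42*g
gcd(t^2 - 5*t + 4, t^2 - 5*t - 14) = 1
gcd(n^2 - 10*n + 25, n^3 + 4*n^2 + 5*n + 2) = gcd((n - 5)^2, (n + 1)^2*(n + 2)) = 1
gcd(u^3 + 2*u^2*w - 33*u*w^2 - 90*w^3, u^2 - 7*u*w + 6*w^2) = u - 6*w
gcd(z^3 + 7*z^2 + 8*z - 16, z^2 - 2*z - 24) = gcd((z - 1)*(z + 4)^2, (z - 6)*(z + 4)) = z + 4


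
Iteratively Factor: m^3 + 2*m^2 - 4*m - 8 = (m + 2)*(m^2 - 4) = (m + 2)^2*(m - 2)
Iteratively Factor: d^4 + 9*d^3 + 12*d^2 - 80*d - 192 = (d - 3)*(d^3 + 12*d^2 + 48*d + 64) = (d - 3)*(d + 4)*(d^2 + 8*d + 16) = (d - 3)*(d + 4)^2*(d + 4)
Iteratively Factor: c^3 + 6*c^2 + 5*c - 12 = (c + 3)*(c^2 + 3*c - 4) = (c + 3)*(c + 4)*(c - 1)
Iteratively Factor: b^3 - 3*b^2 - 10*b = (b - 5)*(b^2 + 2*b) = b*(b - 5)*(b + 2)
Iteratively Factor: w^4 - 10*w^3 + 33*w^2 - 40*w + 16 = (w - 4)*(w^3 - 6*w^2 + 9*w - 4) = (w - 4)*(w - 1)*(w^2 - 5*w + 4) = (w - 4)^2*(w - 1)*(w - 1)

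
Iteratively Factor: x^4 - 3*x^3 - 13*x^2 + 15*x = (x + 3)*(x^3 - 6*x^2 + 5*x) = x*(x + 3)*(x^2 - 6*x + 5) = x*(x - 5)*(x + 3)*(x - 1)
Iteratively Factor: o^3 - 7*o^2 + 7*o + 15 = (o + 1)*(o^2 - 8*o + 15) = (o - 3)*(o + 1)*(o - 5)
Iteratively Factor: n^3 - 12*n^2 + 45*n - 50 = (n - 5)*(n^2 - 7*n + 10) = (n - 5)*(n - 2)*(n - 5)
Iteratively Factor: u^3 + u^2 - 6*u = (u)*(u^2 + u - 6) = u*(u + 3)*(u - 2)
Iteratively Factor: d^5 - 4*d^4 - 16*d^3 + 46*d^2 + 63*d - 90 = (d + 3)*(d^4 - 7*d^3 + 5*d^2 + 31*d - 30) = (d - 1)*(d + 3)*(d^3 - 6*d^2 - d + 30) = (d - 3)*(d - 1)*(d + 3)*(d^2 - 3*d - 10) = (d - 3)*(d - 1)*(d + 2)*(d + 3)*(d - 5)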